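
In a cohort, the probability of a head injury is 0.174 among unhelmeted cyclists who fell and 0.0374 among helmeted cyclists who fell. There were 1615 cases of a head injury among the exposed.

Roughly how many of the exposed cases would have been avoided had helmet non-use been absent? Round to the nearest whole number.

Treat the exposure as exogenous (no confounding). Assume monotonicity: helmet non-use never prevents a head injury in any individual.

Let p₁ = 0.174, p₀ = 0.0374.
PN = (p₁ − p₀)/p₁ = (0.174 − 0.0374) / 0.174 ≈ 0.78506.
Attributable cases ≈ PN × (exposed cases) = 0.78506 × 1615 ≈ 1267.87.

about 1268 cases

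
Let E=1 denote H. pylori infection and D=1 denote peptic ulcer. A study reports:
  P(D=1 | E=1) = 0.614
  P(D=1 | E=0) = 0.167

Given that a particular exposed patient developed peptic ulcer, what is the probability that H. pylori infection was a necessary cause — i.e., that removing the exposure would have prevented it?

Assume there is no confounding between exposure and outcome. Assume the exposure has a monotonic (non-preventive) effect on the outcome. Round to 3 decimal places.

PN ≈ 0.728

Let p₁ = 0.614, p₀ = 0.167.
Under exogeneity and monotonicity, PN = (p₁ − p₀) / p₁.
PN = (0.614 − 0.167) / 0.614 = 0.447 / 0.614 ≈ 0.7280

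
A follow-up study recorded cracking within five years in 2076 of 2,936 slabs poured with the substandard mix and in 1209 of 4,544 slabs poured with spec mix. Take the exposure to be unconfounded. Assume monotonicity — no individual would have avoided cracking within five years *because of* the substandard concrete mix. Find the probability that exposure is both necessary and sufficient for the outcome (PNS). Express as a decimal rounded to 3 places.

p₁ = P(outcome | exposed) = 2076/2936 = 0.70708
p₀ = P(outcome | unexposed) = 1209/4544 = 0.26607
Under exogeneity and monotonicity, PNS = p₁ − p₀.
PNS = 0.70708 − 0.26607 = 0.44102

PNS ≈ 0.441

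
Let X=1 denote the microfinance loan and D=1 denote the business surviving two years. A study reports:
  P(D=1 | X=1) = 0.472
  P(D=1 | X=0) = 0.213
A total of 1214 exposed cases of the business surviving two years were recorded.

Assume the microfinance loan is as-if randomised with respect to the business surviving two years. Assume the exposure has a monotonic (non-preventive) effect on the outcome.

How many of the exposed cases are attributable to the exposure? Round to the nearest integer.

about 666 cases

Let p₁ = 0.472, p₀ = 0.213.
PN = (p₁ − p₀)/p₁ = (0.472 − 0.213) / 0.472 ≈ 0.54873.
Attributable cases ≈ PN × (exposed cases) = 0.54873 × 1214 ≈ 666.16.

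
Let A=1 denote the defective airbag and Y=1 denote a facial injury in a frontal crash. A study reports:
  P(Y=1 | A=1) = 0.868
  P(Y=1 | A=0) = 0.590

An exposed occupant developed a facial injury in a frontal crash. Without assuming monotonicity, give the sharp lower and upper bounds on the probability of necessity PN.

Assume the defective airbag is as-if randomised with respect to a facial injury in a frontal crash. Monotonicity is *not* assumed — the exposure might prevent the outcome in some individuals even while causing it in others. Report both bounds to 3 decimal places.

Let p₁ = 0.868, p₀ = 0.59.
Under exogeneity alone the bounds on PN are max{0,(p₁−p₀)/p₁} ≤ PN ≤ min{1,(1−p₀)/p₁}.
  lower = (p₁ − p₀)/p₁ = 0.278 / 0.868 ≈ 0.3203
  upper = min{1, (1 − p₀)/p₁} = 0.41 / 0.868 ≈ 0.4724

0.320 ≤ PN ≤ 0.472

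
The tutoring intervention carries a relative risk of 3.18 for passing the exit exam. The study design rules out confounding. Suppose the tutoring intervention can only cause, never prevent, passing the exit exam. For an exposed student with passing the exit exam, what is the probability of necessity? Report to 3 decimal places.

PN ≈ 0.686

Under exogeneity and monotonicity, PN = (RR − 1) / RR = 1 − 1/RR.
PN = (3.18 − 1) / 3.18 = 2.18 / 3.18 ≈ 0.6855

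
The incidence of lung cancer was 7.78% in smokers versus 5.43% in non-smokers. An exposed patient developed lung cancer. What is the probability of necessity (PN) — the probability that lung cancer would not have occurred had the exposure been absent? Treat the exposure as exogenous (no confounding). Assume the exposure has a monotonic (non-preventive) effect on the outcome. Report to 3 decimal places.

p₁ = 0.0778, p₀ = 0.0543.
Under exogeneity and monotonicity, PN = (p₁ − p₀) / p₁.
PN = (0.0778 − 0.0543) / 0.0778 = 0.0235 / 0.0778 ≈ 0.3021

PN ≈ 0.302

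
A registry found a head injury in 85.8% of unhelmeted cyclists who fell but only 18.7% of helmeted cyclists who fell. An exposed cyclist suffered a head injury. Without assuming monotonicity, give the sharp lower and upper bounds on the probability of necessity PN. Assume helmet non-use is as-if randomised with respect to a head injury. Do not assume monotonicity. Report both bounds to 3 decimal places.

p₁ = 0.858, p₀ = 0.187.
Under exogeneity alone the bounds on PN are max{0,(p₁−p₀)/p₁} ≤ PN ≤ min{1,(1−p₀)/p₁}.
  lower = (p₁ − p₀)/p₁ = 0.671 / 0.858 ≈ 0.7821
  upper = min{1, (1 − p₀)/p₁} = 0.813 / 0.858 ≈ 0.9476

0.782 ≤ PN ≤ 0.948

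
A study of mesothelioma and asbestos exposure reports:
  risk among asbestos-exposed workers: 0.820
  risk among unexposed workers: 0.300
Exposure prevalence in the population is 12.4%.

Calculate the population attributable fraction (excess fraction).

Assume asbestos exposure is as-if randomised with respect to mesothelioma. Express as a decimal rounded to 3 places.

Let p₁ = 0.82, p₀ = 0.3.
Overall risk P(Y=1) = π·p₁ + (1−π)·p₀ = 0.124×0.82 + 0.876×0.3 = 0.36448.
Under exogeneity, PAF = [P(Y=1) − p₀] / P(Y=1).
PAF = (0.36448 − 0.3) / 0.36448 ≈ 0.1769

PAF ≈ 0.177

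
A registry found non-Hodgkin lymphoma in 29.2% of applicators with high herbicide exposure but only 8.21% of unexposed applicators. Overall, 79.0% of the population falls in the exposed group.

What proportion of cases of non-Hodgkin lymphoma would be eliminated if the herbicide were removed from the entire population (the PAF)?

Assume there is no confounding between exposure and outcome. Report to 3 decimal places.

p₁ = 0.292, p₀ = 0.0821.
Overall risk P(Y=1) = π·p₁ + (1−π)·p₀ = 0.79×0.292 + 0.21×0.0821 = 0.24792.
Under exogeneity, PAF = [P(Y=1) − p₀] / P(Y=1).
PAF = (0.24792 − 0.0821) / 0.24792 ≈ 0.6688

PAF ≈ 0.669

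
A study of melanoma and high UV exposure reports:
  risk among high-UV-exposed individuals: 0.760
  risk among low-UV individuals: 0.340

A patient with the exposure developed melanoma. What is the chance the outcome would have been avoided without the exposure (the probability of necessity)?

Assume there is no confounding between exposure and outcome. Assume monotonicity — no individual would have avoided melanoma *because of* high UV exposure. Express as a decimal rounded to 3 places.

Let p₁ = 0.76, p₀ = 0.34.
Under exogeneity and monotonicity, PN = (p₁ − p₀) / p₁.
PN = (0.76 − 0.34) / 0.76 = 0.42 / 0.76 ≈ 0.5526

PN ≈ 0.553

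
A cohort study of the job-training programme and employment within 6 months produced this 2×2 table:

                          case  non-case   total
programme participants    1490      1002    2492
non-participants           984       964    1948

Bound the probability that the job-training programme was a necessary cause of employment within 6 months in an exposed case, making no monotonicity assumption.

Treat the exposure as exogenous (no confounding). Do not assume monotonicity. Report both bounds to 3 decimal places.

p₁ = P(outcome | exposed) = 1490/2492 = 0.59791
p₀ = P(outcome | unexposed) = 984/1948 = 0.50513
Under exogeneity alone the bounds on PN are max{0,(p₁−p₀)/p₁} ≤ PN ≤ min{1,(1−p₀)/p₁}.
  lower = (p₁ − p₀)/p₁ = 0.09278 / 0.59791 ≈ 0.1552
  upper = min{1, (1 − p₀)/p₁} = 0.49487 / 0.59791 ≈ 0.8277

0.155 ≤ PN ≤ 0.828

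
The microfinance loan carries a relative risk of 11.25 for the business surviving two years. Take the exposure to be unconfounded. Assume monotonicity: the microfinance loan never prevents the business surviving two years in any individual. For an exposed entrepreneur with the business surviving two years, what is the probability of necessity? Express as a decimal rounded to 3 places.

Under exogeneity and monotonicity, PN = (RR − 1) / RR = 1 − 1/RR.
PN = (11.25 − 1) / 11.25 = 10.25 / 11.25 ≈ 0.9111

PN ≈ 0.911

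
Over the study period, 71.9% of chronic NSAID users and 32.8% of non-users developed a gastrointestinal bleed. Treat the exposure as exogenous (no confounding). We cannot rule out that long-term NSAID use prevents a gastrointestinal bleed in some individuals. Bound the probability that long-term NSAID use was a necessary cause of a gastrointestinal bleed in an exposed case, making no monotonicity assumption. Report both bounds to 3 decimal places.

0.544 ≤ PN ≤ 0.935

p₁ = 0.719, p₀ = 0.328.
Under exogeneity alone the bounds on PN are max{0,(p₁−p₀)/p₁} ≤ PN ≤ min{1,(1−p₀)/p₁}.
  lower = (p₁ − p₀)/p₁ = 0.391 / 0.719 ≈ 0.5438
  upper = min{1, (1 − p₀)/p₁} = 0.672 / 0.719 ≈ 0.9346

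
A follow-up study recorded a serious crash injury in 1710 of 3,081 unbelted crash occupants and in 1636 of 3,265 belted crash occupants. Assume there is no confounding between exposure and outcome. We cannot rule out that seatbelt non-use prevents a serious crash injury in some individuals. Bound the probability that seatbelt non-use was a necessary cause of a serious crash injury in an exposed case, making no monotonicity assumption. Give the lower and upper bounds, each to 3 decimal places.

0.097 ≤ PN ≤ 0.899

p₁ = P(outcome | exposed) = 1710/3081 = 0.55501
p₀ = P(outcome | unexposed) = 1636/3265 = 0.50107
Under exogeneity alone the bounds on PN are max{0,(p₁−p₀)/p₁} ≤ PN ≤ min{1,(1−p₀)/p₁}.
  lower = (p₁ − p₀)/p₁ = 0.053943 / 0.55501 ≈ 0.0972
  upper = min{1, (1 − p₀)/p₁} = 0.49893 / 0.55501 ≈ 0.8989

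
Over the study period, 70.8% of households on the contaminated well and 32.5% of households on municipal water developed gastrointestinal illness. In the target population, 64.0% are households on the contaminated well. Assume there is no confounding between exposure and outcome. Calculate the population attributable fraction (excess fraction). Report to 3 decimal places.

p₁ = 0.708, p₀ = 0.325.
Overall risk P(Y=1) = π·p₁ + (1−π)·p₀ = 0.64×0.708 + 0.36×0.325 = 0.57012.
Under exogeneity, PAF = [P(Y=1) − p₀] / P(Y=1).
PAF = (0.57012 − 0.325) / 0.57012 ≈ 0.4299

PAF ≈ 0.430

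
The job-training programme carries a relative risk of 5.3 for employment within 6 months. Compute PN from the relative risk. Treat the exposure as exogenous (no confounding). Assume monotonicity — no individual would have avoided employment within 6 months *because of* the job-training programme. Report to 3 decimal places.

Under exogeneity and monotonicity, PN = (RR − 1) / RR = 1 − 1/RR.
PN = (5.3 − 1) / 5.3 = 4.3 / 5.3 ≈ 0.8113

PN ≈ 0.811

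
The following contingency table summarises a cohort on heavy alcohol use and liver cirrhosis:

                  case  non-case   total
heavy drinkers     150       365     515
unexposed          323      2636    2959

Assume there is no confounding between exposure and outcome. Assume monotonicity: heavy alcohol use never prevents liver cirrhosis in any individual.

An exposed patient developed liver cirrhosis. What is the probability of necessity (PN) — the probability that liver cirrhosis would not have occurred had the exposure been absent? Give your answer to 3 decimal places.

PN ≈ 0.625

p₁ = P(outcome | exposed) = 150/515 = 0.29126
p₀ = P(outcome | unexposed) = 323/2959 = 0.10916
Under exogeneity and monotonicity, PN = (p₁ − p₀) / p₁.
PN = (0.29126 − 0.10916) / 0.29126 = 0.1821 / 0.29126 ≈ 0.6252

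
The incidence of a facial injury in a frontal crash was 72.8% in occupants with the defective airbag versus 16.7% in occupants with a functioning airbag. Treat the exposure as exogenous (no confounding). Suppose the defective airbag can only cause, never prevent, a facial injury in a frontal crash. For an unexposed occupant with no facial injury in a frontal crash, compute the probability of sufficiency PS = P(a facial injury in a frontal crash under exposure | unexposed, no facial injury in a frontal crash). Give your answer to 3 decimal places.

p₁ = 0.728, p₀ = 0.167.
Under exogeneity and monotonicity, PS = (p₁ − p₀) / (1 − p₀).
PS = (0.728 − 0.167) / (1 − 0.167) = 0.561 / 0.833 ≈ 0.6735

PS ≈ 0.673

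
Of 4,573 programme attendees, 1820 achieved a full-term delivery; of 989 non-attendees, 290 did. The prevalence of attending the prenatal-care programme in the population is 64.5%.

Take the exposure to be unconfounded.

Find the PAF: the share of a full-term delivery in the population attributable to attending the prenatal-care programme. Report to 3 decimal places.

PAF ≈ 0.187

p₁ = P(outcome | exposed) = 1820/4573 = 0.39799
p₀ = P(outcome | unexposed) = 290/989 = 0.29323
Overall risk P(Y=1) = π·p₁ + (1−π)·p₀ = 0.645×0.39799 + 0.355×0.29323 = 0.3608.
Under exogeneity, PAF = [P(Y=1) − p₀] / P(Y=1).
PAF = (0.3608 − 0.29323) / 0.3608 ≈ 0.1873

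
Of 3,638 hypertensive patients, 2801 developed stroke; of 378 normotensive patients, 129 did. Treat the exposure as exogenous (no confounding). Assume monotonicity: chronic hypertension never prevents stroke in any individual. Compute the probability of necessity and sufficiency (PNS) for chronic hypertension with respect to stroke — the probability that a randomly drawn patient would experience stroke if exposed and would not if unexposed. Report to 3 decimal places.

PNS ≈ 0.429

p₁ = P(outcome | exposed) = 2801/3638 = 0.76993
p₀ = P(outcome | unexposed) = 129/378 = 0.34127
Under exogeneity and monotonicity, PNS = p₁ − p₀.
PNS = 0.76993 − 0.34127 = 0.42866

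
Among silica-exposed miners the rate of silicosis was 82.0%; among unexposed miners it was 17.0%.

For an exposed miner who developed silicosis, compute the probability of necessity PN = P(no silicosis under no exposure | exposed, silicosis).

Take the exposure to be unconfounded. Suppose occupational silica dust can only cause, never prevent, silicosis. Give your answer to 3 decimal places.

p₁ = 0.82, p₀ = 0.17.
Under exogeneity and monotonicity, PN = (p₁ − p₀) / p₁.
PN = (0.82 − 0.17) / 0.82 = 0.65 / 0.82 ≈ 0.7927

PN ≈ 0.793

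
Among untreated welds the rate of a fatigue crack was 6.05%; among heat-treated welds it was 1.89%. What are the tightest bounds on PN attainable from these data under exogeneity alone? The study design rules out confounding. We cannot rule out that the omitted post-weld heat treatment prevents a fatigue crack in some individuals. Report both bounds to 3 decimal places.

p₁ = 0.0605, p₀ = 0.0189.
Under exogeneity alone the bounds on PN are max{0,(p₁−p₀)/p₁} ≤ PN ≤ min{1,(1−p₀)/p₁}.
  lower = (p₁ − p₀)/p₁ = 0.0416 / 0.0605 ≈ 0.6876
  upper = min{1, (1 − p₀)/p₁} = 0.9811 / 0.0605 ≈ 16.2165 → capped at 1

0.688 ≤ PN ≤ 1.000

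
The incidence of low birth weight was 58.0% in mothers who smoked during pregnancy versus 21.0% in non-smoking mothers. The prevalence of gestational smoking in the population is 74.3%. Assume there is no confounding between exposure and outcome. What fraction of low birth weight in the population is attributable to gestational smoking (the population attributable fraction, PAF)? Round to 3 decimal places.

p₁ = 0.58, p₀ = 0.21.
Overall risk P(Y=1) = π·p₁ + (1−π)·p₀ = 0.743×0.58 + 0.257×0.21 = 0.48491.
Under exogeneity, PAF = [P(Y=1) − p₀] / P(Y=1).
PAF = (0.48491 − 0.21) / 0.48491 ≈ 0.5669

PAF ≈ 0.567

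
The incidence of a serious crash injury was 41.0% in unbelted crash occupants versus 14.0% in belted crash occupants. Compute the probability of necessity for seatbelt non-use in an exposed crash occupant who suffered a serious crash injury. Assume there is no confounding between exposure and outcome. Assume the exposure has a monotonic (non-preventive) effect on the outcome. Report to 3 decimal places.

PN ≈ 0.659

p₁ = 0.41, p₀ = 0.14.
Under exogeneity and monotonicity, PN = (p₁ − p₀) / p₁.
PN = (0.41 − 0.14) / 0.41 = 0.27 / 0.41 ≈ 0.6585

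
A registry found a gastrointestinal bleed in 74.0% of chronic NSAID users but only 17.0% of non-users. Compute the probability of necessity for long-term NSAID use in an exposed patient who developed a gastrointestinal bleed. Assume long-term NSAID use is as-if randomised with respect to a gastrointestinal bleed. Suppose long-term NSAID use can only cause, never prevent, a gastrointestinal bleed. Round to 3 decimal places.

p₁ = 0.74, p₀ = 0.17.
Under exogeneity and monotonicity, PN = (p₁ − p₀) / p₁.
PN = (0.74 − 0.17) / 0.74 = 0.57 / 0.74 ≈ 0.7703

PN ≈ 0.770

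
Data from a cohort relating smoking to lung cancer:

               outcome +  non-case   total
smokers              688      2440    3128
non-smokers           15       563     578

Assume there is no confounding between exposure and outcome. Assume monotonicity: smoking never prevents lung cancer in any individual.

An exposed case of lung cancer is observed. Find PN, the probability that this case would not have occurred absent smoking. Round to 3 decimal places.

PN ≈ 0.882

p₁ = P(outcome | exposed) = 688/3128 = 0.21995
p₀ = P(outcome | unexposed) = 15/578 = 0.025952
Under exogeneity and monotonicity, PN = (p₁ − p₀)/p₁.
PN = (0.21995 − 0.025952) / 0.21995 ≈ 0.8820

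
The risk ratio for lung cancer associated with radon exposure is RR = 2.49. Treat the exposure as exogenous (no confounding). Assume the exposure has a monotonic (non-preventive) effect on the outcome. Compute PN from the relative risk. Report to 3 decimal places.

Under exogeneity and monotonicity, PN = (RR − 1) / RR = 1 − 1/RR.
PN = (2.49 − 1) / 2.49 = 1.49 / 2.49 ≈ 0.5984

PN ≈ 0.598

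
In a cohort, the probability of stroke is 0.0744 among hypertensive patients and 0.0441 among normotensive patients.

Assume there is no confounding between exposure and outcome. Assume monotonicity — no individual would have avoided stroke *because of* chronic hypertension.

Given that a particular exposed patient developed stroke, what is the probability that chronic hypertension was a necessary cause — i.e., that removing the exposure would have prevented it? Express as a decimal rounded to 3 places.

PN ≈ 0.407

Let p₁ = 0.0744, p₀ = 0.0441.
Under exogeneity and monotonicity, PN = (p₁ − p₀) / p₁.
PN = (0.0744 − 0.0441) / 0.0744 = 0.0303 / 0.0744 ≈ 0.4073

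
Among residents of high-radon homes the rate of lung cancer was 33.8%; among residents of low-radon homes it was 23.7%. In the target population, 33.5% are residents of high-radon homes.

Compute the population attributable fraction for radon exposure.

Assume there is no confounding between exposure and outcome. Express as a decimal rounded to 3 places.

p₁ = 0.338, p₀ = 0.237.
Overall risk P(Y=1) = π·p₁ + (1−π)·p₀ = 0.335×0.338 + 0.665×0.237 = 0.27083.
Under exogeneity, PAF = [P(Y=1) − p₀] / P(Y=1).
PAF = (0.27083 − 0.237) / 0.27083 ≈ 0.1249

PAF ≈ 0.125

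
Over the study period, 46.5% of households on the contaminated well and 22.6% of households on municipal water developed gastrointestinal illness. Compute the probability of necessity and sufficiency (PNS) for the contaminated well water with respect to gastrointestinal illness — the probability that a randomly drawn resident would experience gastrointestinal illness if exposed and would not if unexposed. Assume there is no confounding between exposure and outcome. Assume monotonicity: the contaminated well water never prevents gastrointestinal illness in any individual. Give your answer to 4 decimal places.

PNS ≈ 0.2390

p₁ = 0.465, p₀ = 0.226.
Under exogeneity and monotonicity, PNS = p₁ − p₀.
PNS = 0.465 − 0.226 = 0.239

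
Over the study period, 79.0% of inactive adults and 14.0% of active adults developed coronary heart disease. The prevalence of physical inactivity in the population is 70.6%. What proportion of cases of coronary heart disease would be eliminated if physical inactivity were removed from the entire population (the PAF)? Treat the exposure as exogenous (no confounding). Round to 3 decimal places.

PAF ≈ 0.766

p₁ = 0.79, p₀ = 0.14.
Overall risk P(Y=1) = π·p₁ + (1−π)·p₀ = 0.706×0.79 + 0.294×0.14 = 0.5989.
Under exogeneity, PAF = [P(Y=1) − p₀] / P(Y=1).
PAF = (0.5989 − 0.14) / 0.5989 ≈ 0.7662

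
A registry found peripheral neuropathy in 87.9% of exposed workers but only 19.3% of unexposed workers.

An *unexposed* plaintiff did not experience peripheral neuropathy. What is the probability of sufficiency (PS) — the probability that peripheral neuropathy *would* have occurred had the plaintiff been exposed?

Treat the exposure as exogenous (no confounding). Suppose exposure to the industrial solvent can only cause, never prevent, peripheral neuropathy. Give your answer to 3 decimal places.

PS ≈ 0.850

p₁ = 0.879, p₀ = 0.193.
Under exogeneity and monotonicity, PS = (p₁ − p₀) / (1 − p₀).
PS = (0.879 − 0.193) / (1 − 0.193) = 0.686 / 0.807 ≈ 0.8501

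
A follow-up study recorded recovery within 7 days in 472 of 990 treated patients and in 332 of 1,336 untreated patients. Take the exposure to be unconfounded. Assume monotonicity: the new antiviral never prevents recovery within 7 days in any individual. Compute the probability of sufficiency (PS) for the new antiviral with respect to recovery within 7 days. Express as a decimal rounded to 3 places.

p₁ = P(outcome | exposed) = 472/990 = 0.47677
p₀ = P(outcome | unexposed) = 332/1336 = 0.2485
Under exogeneity and monotonicity, PS = (p₁ − p₀) / (1 − p₀).
PS = (0.47677 − 0.2485) / (1 − 0.2485) = 0.22826 / 0.7515 ≈ 0.3037

PS ≈ 0.304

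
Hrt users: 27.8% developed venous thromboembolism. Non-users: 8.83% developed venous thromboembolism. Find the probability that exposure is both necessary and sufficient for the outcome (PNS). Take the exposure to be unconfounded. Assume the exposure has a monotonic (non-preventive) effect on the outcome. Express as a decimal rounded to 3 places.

PNS ≈ 0.190

p₁ = 0.278, p₀ = 0.0883.
Under exogeneity and monotonicity, PNS = p₁ − p₀.
PNS = 0.278 − 0.0883 = 0.1897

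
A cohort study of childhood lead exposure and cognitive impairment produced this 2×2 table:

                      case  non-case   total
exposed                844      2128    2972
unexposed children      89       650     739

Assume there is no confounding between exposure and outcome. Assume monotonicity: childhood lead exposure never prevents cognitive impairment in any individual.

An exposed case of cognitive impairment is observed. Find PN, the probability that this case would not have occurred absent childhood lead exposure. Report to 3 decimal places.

p₁ = P(outcome | exposed) = 844/2972 = 0.28398
p₀ = P(outcome | unexposed) = 89/739 = 0.12043
Under exogeneity and monotonicity, PN = (p₁ − p₀) / p₁.
PN = (0.28398 − 0.12043) / 0.28398 = 0.16355 / 0.28398 ≈ 0.5759

PN ≈ 0.576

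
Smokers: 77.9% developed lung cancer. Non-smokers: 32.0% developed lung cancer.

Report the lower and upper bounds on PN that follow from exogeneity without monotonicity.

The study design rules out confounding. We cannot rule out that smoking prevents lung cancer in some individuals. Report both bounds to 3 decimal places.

0.589 ≤ PN ≤ 0.873

p₁ = 0.779, p₀ = 0.32.
Under exogeneity alone the bounds on PN are max{0,(p₁−p₀)/p₁} ≤ PN ≤ min{1,(1−p₀)/p₁}.
  lower = (p₁ − p₀)/p₁ = 0.459 / 0.779 ≈ 0.5892
  upper = min{1, (1 − p₀)/p₁} = 0.68 / 0.779 ≈ 0.8729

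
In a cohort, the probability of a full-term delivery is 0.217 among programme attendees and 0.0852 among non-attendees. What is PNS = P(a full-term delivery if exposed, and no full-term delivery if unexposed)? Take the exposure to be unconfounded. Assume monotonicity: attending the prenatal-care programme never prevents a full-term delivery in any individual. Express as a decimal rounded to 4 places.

Let p₁ = 0.217, p₀ = 0.0852.
Under exogeneity and monotonicity, PNS = p₁ − p₀.
PNS = 0.217 − 0.0852 = 0.1318

PNS ≈ 0.1318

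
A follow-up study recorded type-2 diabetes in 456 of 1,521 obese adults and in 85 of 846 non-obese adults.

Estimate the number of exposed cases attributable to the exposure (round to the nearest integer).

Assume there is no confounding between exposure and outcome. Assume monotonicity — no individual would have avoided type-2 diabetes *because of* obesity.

p₁ = P(outcome | exposed) = 456/1521 = 0.2998
p₀ = P(outcome | unexposed) = 85/846 = 0.10047
PN = (p₁ − p₀)/p₁ = (0.2998 − 0.10047) / 0.2998 ≈ 0.66487.
Attributable cases ≈ PN × (exposed cases) = 0.66487 × 456 ≈ 303.18.

about 303 cases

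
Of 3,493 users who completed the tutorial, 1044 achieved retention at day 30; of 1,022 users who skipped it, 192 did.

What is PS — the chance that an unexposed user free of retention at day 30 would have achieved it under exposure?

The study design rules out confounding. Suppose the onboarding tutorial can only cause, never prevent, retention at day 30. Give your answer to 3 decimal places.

PS ≈ 0.137

p₁ = P(outcome | exposed) = 1044/3493 = 0.29888
p₀ = P(outcome | unexposed) = 192/1022 = 0.18787
Under exogeneity and monotonicity, PS = (p₁ − p₀) / (1 − p₀).
PS = (0.29888 − 0.18787) / (1 − 0.18787) = 0.11102 / 0.81213 ≈ 0.1367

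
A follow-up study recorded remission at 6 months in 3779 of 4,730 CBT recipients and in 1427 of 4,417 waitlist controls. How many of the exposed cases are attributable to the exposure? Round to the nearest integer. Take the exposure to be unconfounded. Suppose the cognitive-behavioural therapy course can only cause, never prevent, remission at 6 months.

about 2251 cases

p₁ = P(outcome | exposed) = 3779/4730 = 0.79894
p₀ = P(outcome | unexposed) = 1427/4417 = 0.32307
PN = (p₁ − p₀)/p₁ = (0.79894 − 0.32307) / 0.79894 ≈ 0.59563.
Attributable cases ≈ PN × (exposed cases) = 0.59563 × 3779 ≈ 2250.88.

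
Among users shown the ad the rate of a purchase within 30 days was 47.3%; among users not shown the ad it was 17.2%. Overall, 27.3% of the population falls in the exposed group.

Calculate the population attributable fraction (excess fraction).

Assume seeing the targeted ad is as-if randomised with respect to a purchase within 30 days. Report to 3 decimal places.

PAF ≈ 0.323

p₁ = 0.473, p₀ = 0.172.
Overall risk P(Y=1) = π·p₁ + (1−π)·p₀ = 0.273×0.473 + 0.727×0.172 = 0.25417.
Under exogeneity, PAF = [P(Y=1) − p₀] / P(Y=1).
PAF = (0.25417 − 0.172) / 0.25417 ≈ 0.3233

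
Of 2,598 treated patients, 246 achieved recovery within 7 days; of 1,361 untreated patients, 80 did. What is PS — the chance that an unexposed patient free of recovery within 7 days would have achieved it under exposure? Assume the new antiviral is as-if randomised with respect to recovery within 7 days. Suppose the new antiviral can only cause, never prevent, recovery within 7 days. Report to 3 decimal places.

PS ≈ 0.038

p₁ = P(outcome | exposed) = 246/2598 = 0.094688
p₀ = P(outcome | unexposed) = 80/1361 = 0.05878
Under exogeneity and monotonicity, PS = (p₁ − p₀) / (1 − p₀).
PS = (0.094688 − 0.05878) / (1 − 0.05878) = 0.035908 / 0.94122 ≈ 0.0382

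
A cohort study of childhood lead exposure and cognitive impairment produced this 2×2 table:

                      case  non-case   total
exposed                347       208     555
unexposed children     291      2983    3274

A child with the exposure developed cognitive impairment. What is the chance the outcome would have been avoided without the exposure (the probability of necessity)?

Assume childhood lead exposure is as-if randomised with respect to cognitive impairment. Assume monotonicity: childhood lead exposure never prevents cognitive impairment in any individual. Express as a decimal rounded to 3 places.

PN ≈ 0.858

p₁ = P(outcome | exposed) = 347/555 = 0.62523
p₀ = P(outcome | unexposed) = 291/3274 = 0.088882
Under exogeneity and monotonicity, PN = (p₁ − p₀) / p₁.
PN = (0.62523 − 0.088882) / 0.62523 = 0.53634 / 0.62523 ≈ 0.8578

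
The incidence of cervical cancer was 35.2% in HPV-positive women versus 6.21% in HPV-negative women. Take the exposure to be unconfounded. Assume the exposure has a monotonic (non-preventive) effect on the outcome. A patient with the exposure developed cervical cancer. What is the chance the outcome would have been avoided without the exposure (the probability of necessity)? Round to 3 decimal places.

p₁ = 0.352, p₀ = 0.0621.
Under exogeneity and monotonicity, PN = (p₁ − p₀) / p₁.
PN = (0.352 − 0.0621) / 0.352 = 0.2899 / 0.352 ≈ 0.8236

PN ≈ 0.824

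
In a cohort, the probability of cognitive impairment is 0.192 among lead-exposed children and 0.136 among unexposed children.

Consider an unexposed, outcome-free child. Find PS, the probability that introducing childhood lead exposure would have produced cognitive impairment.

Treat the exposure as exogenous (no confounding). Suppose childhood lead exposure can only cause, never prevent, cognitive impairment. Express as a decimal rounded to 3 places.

Let p₁ = 0.192, p₀ = 0.136.
Under exogeneity and monotonicity, PS = (p₁ − p₀) / (1 − p₀).
PS = (0.192 − 0.136) / (1 − 0.136) = 0.056 / 0.864 ≈ 0.0648

PS ≈ 0.065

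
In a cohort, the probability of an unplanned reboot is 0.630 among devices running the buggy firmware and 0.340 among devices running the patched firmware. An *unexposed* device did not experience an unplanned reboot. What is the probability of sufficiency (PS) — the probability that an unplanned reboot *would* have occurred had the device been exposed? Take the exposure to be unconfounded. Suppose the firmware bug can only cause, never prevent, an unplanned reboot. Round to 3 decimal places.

PS ≈ 0.439

Let p₁ = 0.63, p₀ = 0.34.
Under exogeneity and monotonicity, PS = (p₁ − p₀) / (1 − p₀).
PS = (0.63 − 0.34) / (1 − 0.34) = 0.29 / 0.66 ≈ 0.4394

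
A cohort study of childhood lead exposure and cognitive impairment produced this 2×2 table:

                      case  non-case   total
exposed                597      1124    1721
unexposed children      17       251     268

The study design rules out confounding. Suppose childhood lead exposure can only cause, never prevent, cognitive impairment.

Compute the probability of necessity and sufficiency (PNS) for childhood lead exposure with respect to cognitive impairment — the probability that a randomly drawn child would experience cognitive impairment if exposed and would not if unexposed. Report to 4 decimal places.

PNS ≈ 0.2835

p₁ = P(outcome | exposed) = 597/1721 = 0.34689
p₀ = P(outcome | unexposed) = 17/268 = 0.063433
Under exogeneity and monotonicity, PNS = p₁ − p₀.
PNS = 0.34689 − 0.063433 = 0.28346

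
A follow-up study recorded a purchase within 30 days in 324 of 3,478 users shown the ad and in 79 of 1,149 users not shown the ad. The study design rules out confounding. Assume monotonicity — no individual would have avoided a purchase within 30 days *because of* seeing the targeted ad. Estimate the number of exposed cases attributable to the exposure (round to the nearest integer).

p₁ = P(outcome | exposed) = 324/3478 = 0.093157
p₀ = P(outcome | unexposed) = 79/1149 = 0.068755
PN = (p₁ − p₀)/p₁ = (0.093157 − 0.068755) / 0.093157 ≈ 0.26194.
Attributable cases ≈ PN × (exposed cases) = 0.26194 × 324 ≈ 84.87.

about 85 cases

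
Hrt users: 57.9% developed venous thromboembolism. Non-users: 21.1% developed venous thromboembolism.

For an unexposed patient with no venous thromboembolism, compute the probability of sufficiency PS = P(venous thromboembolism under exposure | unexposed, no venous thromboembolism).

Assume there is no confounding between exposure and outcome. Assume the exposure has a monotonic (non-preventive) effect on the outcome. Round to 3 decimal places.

p₁ = 0.579, p₀ = 0.211.
Under exogeneity and monotonicity, PS = (p₁ − p₀) / (1 − p₀).
PS = (0.579 − 0.211) / (1 − 0.211) = 0.368 / 0.789 ≈ 0.4664

PS ≈ 0.466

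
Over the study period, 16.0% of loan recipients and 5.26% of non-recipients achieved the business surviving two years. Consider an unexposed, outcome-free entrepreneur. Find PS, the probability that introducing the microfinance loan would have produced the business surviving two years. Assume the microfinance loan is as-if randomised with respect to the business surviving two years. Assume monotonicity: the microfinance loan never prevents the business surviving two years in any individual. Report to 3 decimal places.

PS ≈ 0.113

p₁ = 0.16, p₀ = 0.0526.
Under exogeneity and monotonicity, PS = (p₁ − p₀) / (1 − p₀).
PS = (0.16 − 0.0526) / (1 − 0.0526) = 0.1074 / 0.9474 ≈ 0.1134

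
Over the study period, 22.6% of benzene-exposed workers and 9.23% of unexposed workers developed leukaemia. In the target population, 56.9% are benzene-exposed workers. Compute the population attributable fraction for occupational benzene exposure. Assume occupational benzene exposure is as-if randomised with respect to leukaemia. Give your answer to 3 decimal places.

PAF ≈ 0.452

p₁ = 0.226, p₀ = 0.0923.
Overall risk P(Y=1) = π·p₁ + (1−π)·p₀ = 0.569×0.226 + 0.431×0.0923 = 0.16838.
Under exogeneity, PAF = [P(Y=1) − p₀] / P(Y=1).
PAF = (0.16838 − 0.0923) / 0.16838 ≈ 0.4518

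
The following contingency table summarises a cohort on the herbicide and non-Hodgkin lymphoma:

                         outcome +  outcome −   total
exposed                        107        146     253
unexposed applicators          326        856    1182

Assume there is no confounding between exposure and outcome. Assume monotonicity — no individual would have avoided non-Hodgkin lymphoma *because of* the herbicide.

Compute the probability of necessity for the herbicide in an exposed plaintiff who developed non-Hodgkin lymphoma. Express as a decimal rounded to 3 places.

p₁ = P(outcome | exposed) = 107/253 = 0.42292
p₀ = P(outcome | unexposed) = 326/1182 = 0.2758
Under exogeneity and monotonicity, PN = (p₁ − p₀) / p₁.
PN = (0.42292 − 0.2758) / 0.42292 = 0.14712 / 0.42292 ≈ 0.3479

PN ≈ 0.348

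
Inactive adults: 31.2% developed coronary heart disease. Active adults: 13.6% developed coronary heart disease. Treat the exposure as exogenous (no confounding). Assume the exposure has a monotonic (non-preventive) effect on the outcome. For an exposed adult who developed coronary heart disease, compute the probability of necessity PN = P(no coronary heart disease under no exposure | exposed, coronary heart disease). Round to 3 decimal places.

p₁ = 0.312, p₀ = 0.136.
Under exogeneity and monotonicity, PN = (p₁ − p₀) / p₁.
PN = (0.312 − 0.136) / 0.312 = 0.176 / 0.312 ≈ 0.5641

PN ≈ 0.564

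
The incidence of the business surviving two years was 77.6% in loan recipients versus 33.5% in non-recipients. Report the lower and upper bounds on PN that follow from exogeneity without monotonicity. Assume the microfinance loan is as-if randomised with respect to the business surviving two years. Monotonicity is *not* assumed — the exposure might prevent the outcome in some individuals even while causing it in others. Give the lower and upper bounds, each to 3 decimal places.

p₁ = 0.776, p₀ = 0.335.
Under exogeneity alone the bounds on PN are max{0,(p₁−p₀)/p₁} ≤ PN ≤ min{1,(1−p₀)/p₁}.
  lower = (p₁ − p₀)/p₁ = 0.441 / 0.776 ≈ 0.5683
  upper = min{1, (1 − p₀)/p₁} = 0.665 / 0.776 ≈ 0.8570

0.568 ≤ PN ≤ 0.857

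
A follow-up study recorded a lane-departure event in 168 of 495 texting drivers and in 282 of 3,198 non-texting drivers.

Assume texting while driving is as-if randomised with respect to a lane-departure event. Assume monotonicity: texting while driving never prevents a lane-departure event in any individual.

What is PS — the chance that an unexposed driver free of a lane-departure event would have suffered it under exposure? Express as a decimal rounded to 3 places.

PS ≈ 0.276

p₁ = P(outcome | exposed) = 168/495 = 0.33939
p₀ = P(outcome | unexposed) = 282/3198 = 0.08818
Under exogeneity and monotonicity, PS = (p₁ − p₀) / (1 − p₀).
PS = (0.33939 − 0.08818) / (1 − 0.08818) = 0.25121 / 0.91182 ≈ 0.2755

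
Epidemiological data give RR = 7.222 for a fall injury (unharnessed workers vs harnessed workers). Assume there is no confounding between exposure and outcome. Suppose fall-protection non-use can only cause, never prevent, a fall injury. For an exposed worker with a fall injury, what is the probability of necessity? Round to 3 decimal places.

PN ≈ 0.862

Under exogeneity and monotonicity, PN = (RR − 1) / RR = 1 − 1/RR.
PN = (7.222 − 1) / 7.222 = 6.222 / 7.222 ≈ 0.8615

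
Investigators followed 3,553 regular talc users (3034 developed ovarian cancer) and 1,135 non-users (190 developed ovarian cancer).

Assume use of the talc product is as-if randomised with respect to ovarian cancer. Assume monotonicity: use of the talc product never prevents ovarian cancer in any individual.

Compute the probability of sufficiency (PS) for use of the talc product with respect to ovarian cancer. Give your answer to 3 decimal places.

p₁ = P(outcome | exposed) = 3034/3553 = 0.85393
p₀ = P(outcome | unexposed) = 190/1135 = 0.1674
Under exogeneity and monotonicity, PS = (p₁ − p₀) / (1 − p₀).
PS = (0.85393 − 0.1674) / (1 − 0.1674) = 0.68653 / 0.8326 ≈ 0.8246

PS ≈ 0.825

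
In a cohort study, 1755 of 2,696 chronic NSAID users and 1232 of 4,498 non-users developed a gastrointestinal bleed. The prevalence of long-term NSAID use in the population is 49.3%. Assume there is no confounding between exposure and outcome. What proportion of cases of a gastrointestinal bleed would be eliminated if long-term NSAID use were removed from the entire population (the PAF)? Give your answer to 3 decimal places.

PAF ≈ 0.404

p₁ = P(outcome | exposed) = 1755/2696 = 0.65096
p₀ = P(outcome | unexposed) = 1232/4498 = 0.2739
Overall risk P(Y=1) = π·p₁ + (1−π)·p₀ = 0.493×0.65096 + 0.507×0.2739 = 0.45979.
Under exogeneity, PAF = [P(Y=1) − p₀] / P(Y=1).
PAF = (0.45979 − 0.2739) / 0.45979 ≈ 0.4043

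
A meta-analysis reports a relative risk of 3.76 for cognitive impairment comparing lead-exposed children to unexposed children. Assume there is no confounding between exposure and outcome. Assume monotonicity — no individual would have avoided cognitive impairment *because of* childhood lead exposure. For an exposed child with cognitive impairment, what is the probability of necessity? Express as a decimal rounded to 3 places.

PN ≈ 0.734

Under exogeneity and monotonicity, PN = (RR − 1) / RR = 1 − 1/RR.
PN = (3.76 − 1) / 3.76 = 2.76 / 3.76 ≈ 0.7340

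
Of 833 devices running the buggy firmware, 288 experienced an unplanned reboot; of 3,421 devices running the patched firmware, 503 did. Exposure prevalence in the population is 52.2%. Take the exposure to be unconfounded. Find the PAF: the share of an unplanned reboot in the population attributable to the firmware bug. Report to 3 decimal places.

PAF ≈ 0.414

p₁ = P(outcome | exposed) = 288/833 = 0.34574
p₀ = P(outcome | unexposed) = 503/3421 = 0.14703
Overall risk P(Y=1) = π·p₁ + (1−π)·p₀ = 0.522×0.34574 + 0.478×0.14703 = 0.25076.
Under exogeneity, PAF = [P(Y=1) − p₀] / P(Y=1).
PAF = (0.25076 − 0.14703) / 0.25076 ≈ 0.4136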